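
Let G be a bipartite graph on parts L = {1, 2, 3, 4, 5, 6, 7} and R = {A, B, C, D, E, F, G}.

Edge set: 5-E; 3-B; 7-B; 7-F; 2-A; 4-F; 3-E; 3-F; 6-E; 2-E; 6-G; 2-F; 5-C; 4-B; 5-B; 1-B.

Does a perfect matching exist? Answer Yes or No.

No

The set {1, 4, 7} has only 2 neighbours ({B, F}), so by Hall's theorem at most 6 of the 7 left vertices can be matched.
Hence no matching covers every left vertex.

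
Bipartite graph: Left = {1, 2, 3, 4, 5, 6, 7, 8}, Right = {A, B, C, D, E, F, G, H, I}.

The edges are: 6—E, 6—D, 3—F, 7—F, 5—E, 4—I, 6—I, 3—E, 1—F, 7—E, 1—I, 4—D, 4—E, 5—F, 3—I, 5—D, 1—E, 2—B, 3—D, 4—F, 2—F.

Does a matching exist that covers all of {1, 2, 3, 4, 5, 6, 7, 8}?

The set {1, 3, 4, 5, 6, 7, 8} has only 4 neighbours ({D, E, F, I}), so by Hall's theorem at most 5 of the 8 left vertices can be matched.
Hence no matching covers every left vertex.

No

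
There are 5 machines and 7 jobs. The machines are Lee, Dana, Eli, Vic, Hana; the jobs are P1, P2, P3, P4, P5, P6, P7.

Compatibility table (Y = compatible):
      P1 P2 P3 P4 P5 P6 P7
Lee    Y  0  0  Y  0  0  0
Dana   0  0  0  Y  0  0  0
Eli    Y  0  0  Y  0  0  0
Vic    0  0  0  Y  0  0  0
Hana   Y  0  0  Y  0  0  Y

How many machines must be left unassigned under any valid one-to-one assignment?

2

For example, pair Lee-P1, Dana-P4, Hana-P7.
The set {Lee, Dana, Eli, Vic} has only 2 neighbours ({P1, P4}), so by Hall's theorem at most 3 of the 5 machines can be matched.
That matches 3 of the 5, leaving 2 unmatched; no matching can do better.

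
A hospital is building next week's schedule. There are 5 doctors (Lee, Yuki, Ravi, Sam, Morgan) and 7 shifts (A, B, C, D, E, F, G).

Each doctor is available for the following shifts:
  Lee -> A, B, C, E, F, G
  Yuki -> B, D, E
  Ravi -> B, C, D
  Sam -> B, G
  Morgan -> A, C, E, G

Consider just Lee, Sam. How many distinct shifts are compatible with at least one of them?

The union of neighbours of {Lee, Sam} is {A, B, C, E, F, G}, which has 6 elements.
Since |N(S)| = 6 ≥ |S| = 2, Hall's condition holds for this subset.

6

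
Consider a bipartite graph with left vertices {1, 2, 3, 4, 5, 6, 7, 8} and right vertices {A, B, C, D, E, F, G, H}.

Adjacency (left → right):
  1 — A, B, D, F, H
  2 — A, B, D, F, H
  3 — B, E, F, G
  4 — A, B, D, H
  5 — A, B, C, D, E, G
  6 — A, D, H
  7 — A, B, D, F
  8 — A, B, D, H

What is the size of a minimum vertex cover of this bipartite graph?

7

A maximum matching has 7 edges (e.g. 1–A, 2–F, 3–E, 4–D, 5–G, 6–H, 7–B).
By König's theorem the minimum vertex cover has the same size. One such cover is {3, 5, A, B, D, F, H}.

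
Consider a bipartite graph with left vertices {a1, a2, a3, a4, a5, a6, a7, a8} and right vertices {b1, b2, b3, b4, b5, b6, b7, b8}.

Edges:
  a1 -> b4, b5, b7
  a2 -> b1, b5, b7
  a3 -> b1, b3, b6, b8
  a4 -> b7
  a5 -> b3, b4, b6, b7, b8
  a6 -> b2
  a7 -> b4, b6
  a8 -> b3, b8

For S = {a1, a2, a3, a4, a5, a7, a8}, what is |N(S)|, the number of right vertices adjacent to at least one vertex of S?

7

The union of neighbours of {a1, a2, a3, a4, a5, a7, a8} is {b1, b3, b4, b5, b6, b7, b8}, which has 7 elements.
Since |N(S)| = 7 ≥ |S| = 7, Hall's condition holds for this subset.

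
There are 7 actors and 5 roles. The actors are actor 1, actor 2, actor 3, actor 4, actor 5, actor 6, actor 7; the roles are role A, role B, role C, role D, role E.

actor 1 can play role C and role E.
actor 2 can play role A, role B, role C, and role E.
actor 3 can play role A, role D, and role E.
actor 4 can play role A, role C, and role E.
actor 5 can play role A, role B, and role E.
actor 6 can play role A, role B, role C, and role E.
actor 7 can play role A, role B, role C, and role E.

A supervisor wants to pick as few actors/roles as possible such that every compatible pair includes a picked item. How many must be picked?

5

{actor 3, role A, role B, role C, role E} is a vertex cover of size 5: every edge has an endpoint in this set.
No smaller cover exists because actor 1–role C, actor 2–role E, actor 3–role D, actor 4–role A, actor 5–role B is a matching of size 5, and a cover must include an endpoint of each of these disjoint edges (König's theorem).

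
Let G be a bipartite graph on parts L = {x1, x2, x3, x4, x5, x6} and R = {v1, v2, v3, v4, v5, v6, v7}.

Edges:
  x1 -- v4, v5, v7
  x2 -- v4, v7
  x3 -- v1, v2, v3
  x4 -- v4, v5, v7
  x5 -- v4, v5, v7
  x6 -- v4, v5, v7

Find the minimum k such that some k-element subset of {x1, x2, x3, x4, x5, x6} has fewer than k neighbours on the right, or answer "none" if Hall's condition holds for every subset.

4

Take S = {x1, x2, x4, x5}. Its neighbourhood is {v4, v5, v7}, so |N(S)| = 3 < |S| = 4.
Every subset of size less than 4 has at least as many neighbours as members, so 4 is the minimum.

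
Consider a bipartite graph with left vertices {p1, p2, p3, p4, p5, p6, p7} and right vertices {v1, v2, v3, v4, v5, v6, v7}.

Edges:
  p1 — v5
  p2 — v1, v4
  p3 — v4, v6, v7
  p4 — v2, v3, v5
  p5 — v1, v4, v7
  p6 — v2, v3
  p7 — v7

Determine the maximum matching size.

One maximum matching: p1-v5, p2-v4, p3-v6, p4-v3, p5-v1, p6-v2, p7-v7.
All 7 left vertices are matched, so no larger matching exists.

7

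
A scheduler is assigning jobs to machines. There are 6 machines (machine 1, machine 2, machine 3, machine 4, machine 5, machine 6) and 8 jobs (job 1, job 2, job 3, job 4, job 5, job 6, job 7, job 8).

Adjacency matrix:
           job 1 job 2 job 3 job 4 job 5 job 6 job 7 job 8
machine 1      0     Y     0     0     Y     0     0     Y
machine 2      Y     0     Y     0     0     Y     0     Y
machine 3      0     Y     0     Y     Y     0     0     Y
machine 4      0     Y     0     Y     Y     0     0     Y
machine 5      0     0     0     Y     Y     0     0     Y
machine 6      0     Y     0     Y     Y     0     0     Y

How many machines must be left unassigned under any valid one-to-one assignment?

A valid assignment of size 5: machine 1-job 8, machine 2-job 3, machine 3-job 2, machine 4-job 5, machine 5-job 4.
The set {machine 1, machine 3, machine 4, machine 5, machine 6} has only 4 neighbours ({job 2, job 4, job 5, job 8}), so by Hall's theorem at most 5 of the 6 machines can be matched.
That matches 5 of the 6, leaving 1 unmatched; no matching can do better.

1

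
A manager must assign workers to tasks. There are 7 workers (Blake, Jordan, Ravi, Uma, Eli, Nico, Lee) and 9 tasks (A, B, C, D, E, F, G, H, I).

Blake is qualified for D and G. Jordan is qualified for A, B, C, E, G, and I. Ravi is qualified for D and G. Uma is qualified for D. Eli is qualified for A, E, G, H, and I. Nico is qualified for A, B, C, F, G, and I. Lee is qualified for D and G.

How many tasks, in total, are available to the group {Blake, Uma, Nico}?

7

The union of neighbours of {Blake, Uma, Nico} is {A, B, C, D, F, G, I}, which has 7 elements.
Since |N(S)| = 7 ≥ |S| = 3, Hall's condition holds for this subset.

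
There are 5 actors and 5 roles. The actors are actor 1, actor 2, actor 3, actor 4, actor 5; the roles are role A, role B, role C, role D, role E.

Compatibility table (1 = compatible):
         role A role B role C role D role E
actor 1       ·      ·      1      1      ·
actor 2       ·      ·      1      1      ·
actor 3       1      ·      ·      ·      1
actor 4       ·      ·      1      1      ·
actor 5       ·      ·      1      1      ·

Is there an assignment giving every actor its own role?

No

The set {actor 1, actor 2, actor 4, actor 5} has only 2 neighbours ({role C, role D}), so by Hall's theorem at most 3 of the 5 actors can be matched.
Hence no matching covers every actor.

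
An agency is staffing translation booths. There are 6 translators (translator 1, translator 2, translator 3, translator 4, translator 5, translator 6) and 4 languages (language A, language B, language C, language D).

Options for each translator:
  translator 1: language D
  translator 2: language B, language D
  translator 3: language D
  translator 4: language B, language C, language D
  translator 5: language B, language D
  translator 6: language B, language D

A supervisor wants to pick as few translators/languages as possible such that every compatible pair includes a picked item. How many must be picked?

3

The 3 edges translator 1–language D, translator 2–language B, translator 4–language C form a matching, so any vertex cover needs at least 3 vertices (one per matched edge).
Conversely {translator 4, language B, language D} meets every edge and has exactly 3 vertices, so 3 is optimal.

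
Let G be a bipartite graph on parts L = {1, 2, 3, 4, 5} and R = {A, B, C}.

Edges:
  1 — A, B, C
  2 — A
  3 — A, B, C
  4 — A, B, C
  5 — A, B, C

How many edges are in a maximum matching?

3

A valid assignment of size 3: 1→C, 2→A, 3→B.
The set {1, 2, 3, 4, 5} has only 3 neighbours ({A, B, C}), so by Hall's theorem at most 3 of the 5 left vertices can be matched.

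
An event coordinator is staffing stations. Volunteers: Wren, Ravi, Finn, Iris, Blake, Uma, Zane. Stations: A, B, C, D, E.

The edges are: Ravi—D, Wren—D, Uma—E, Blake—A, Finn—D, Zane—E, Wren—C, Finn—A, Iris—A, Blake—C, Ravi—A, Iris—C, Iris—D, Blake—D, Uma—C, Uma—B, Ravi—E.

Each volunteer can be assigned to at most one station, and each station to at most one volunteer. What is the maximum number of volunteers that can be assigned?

5

For example, pair Wren→D, Ravi→E, Finn→A, Iris→C, Uma→B.
The set {Wren, Ravi, Finn, Iris, Blake, Zane} has only 4 neighbours ({A, C, D, E}), so by Hall's theorem at most 5 of the 7 volunteers can be matched.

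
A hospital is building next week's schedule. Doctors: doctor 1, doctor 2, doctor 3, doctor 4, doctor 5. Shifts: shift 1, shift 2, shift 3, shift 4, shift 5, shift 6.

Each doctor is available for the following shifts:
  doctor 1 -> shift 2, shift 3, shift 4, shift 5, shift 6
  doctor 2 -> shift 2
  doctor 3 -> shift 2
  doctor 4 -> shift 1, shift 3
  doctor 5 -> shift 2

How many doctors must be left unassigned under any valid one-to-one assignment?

2

A valid assignment of size 3: doctor 1–shift 5, doctor 2–shift 2, doctor 4–shift 3.
The set {doctor 2, doctor 3, doctor 5} has only 1 neighbour ({shift 2}), so by Hall's theorem at most 3 of the 5 doctors can be matched.
That matches 3 of the 5, leaving 2 unmatched; no matching can do better.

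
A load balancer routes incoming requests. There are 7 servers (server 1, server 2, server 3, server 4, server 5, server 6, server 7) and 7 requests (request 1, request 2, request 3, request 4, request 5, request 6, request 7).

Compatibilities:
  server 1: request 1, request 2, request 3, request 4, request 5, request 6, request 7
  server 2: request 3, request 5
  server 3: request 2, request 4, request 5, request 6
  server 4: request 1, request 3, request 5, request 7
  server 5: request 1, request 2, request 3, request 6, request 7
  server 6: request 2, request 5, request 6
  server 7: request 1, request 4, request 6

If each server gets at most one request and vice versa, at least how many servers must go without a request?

0

A valid assignment of size 7: server 1→request 7, server 2→request 3, server 3→request 4, server 4→request 1, server 5→request 2, server 6→request 5, server 7→request 6.
All 7 servers are matched, so no larger matching exists.
That matches 7 of the 7, leaving 0 unmatched; no matching can do better.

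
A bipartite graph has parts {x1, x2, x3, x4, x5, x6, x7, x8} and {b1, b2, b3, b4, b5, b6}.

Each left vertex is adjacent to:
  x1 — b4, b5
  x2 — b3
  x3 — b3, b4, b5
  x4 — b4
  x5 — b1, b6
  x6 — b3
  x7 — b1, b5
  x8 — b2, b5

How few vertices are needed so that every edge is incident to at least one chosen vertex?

6

{x5, x7, x8, b3, b4, b5} is a vertex cover of size 6: every edge has an endpoint in this set.
No smaller cover exists because x1–b5, x2–b3, x3–b4, x5–b6, x7–b1, x8–b2 is a matching of size 6, and a cover must include an endpoint of each of these disjoint edges (König's theorem).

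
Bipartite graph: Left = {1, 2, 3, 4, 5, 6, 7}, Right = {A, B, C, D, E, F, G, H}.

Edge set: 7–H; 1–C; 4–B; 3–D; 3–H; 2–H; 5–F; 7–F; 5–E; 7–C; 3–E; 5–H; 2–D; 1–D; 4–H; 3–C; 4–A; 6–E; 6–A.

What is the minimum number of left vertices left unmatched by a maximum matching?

0

One maximum matching: 1–C, 2–D, 3–E, 4–B, 5–H, 6–A, 7–F.
All 7 left vertices are matched, so no larger matching exists.
That matches 7 of the 7, leaving 0 unmatched; no matching can do better.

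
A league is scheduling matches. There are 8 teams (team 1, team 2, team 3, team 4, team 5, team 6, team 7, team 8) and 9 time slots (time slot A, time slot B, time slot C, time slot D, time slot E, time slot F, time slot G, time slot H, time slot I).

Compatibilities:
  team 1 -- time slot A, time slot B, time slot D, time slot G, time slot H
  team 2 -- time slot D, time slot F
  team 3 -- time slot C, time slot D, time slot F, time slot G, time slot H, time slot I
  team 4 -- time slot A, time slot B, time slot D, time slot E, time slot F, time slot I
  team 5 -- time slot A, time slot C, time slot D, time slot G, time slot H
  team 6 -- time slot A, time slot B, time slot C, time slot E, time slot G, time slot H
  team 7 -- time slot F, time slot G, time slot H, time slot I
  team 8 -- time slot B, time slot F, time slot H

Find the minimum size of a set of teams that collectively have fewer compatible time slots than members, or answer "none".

none

A matching saturating every team exists, for instance team 1→time slot B, team 2→time slot D, team 3→time slot H, team 4→time slot E, team 5→time slot G, team 6→time slot C, team 7→time slot I, team 8→time slot F.
By Hall's marriage theorem, this means |N(S)| ≥ |S| for every subset S, so no violating subset exists.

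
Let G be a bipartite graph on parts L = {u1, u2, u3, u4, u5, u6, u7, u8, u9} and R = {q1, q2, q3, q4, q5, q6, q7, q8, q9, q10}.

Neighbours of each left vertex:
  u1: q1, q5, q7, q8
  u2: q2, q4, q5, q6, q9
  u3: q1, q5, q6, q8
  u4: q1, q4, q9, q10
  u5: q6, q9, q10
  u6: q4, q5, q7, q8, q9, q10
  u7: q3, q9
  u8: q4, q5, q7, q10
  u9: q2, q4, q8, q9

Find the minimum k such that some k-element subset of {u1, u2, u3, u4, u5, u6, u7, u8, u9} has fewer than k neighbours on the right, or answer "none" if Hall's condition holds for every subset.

none

A matching saturating every left vertex exists, for instance u1→q7, u2→q2, u3→q6, u4→q1, u5→q9, u6→q4, u7→q3, u8→q10, u9→q8.
By Hall's marriage theorem, this means |N(S)| ≥ |S| for every subset S, so no violating subset exists.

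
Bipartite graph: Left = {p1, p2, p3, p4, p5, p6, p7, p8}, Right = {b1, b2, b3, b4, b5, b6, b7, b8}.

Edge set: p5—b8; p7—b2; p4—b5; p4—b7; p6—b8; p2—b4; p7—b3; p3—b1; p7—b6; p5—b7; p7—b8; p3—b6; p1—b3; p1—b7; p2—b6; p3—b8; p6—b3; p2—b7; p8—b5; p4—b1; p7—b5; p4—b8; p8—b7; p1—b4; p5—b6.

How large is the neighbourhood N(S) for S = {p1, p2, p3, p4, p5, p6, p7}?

The union of neighbours of {p1, p2, p3, p4, p5, p6, p7} is {b1, b2, b3, b4, b5, b6, b7, b8}, which has 8 elements.
Since |N(S)| = 8 ≥ |S| = 7, Hall's condition holds for this subset.

8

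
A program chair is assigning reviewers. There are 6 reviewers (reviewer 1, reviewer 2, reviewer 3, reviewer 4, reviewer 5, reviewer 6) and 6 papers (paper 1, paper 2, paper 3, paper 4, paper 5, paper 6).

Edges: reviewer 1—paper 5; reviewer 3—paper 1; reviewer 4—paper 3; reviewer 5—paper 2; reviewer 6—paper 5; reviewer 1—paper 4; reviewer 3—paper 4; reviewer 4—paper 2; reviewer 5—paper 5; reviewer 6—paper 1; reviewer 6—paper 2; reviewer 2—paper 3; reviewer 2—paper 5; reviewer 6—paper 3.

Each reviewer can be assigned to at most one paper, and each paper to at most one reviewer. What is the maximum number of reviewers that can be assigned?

5

A valid assignment of size 5: reviewer 1→paper 4, reviewer 2→paper 5, reviewer 3→paper 1, reviewer 4→paper 3, reviewer 5→paper 2.
The set {reviewer 1, reviewer 2, reviewer 3, reviewer 4, reviewer 5, reviewer 6} has only 5 neighbours ({paper 1, paper 2, paper 3, paper 4, paper 5}), so by Hall's theorem at most 5 of the 6 reviewers can be matched.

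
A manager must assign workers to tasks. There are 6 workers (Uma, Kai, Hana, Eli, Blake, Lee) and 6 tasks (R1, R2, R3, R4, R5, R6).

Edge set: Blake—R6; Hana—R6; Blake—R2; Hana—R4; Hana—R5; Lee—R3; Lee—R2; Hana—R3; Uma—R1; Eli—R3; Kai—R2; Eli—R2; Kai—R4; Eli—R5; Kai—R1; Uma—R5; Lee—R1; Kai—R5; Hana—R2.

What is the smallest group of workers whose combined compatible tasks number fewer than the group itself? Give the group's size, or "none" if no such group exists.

none

A matching saturating every worker exists, for instance Uma→R1, Kai→R4, Hana→R6, Eli→R5, Blake→R2, Lee→R3.
By Hall's marriage theorem, this means |N(S)| ≥ |S| for every subset S, so no violating subset exists.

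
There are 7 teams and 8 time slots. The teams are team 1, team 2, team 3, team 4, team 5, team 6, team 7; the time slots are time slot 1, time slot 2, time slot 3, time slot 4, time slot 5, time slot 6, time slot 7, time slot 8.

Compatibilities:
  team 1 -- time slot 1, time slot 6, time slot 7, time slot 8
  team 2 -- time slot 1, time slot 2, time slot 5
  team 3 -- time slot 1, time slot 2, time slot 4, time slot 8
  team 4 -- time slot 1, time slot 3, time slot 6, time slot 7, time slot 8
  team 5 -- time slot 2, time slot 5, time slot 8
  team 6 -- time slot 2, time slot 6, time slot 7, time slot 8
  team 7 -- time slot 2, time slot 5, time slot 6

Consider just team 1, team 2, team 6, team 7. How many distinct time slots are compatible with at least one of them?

The union of neighbours of {team 1, team 2, team 6, team 7} is {time slot 1, time slot 2, time slot 5, time slot 6, time slot 7, time slot 8}, which has 6 elements.
Since |N(S)| = 6 ≥ |S| = 4, Hall's condition holds for this subset.

6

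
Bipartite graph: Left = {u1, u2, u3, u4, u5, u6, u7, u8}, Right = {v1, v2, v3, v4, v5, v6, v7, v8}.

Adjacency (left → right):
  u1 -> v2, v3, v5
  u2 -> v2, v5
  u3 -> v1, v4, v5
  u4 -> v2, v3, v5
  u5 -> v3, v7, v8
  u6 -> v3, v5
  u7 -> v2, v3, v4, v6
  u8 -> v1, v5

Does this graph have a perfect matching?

No

The set {u1, u2, u4, u6} has only 3 neighbours ({v2, v3, v5}), so by Hall's theorem at most 7 of the 8 left vertices can be matched.
Hence no matching covers every left vertex.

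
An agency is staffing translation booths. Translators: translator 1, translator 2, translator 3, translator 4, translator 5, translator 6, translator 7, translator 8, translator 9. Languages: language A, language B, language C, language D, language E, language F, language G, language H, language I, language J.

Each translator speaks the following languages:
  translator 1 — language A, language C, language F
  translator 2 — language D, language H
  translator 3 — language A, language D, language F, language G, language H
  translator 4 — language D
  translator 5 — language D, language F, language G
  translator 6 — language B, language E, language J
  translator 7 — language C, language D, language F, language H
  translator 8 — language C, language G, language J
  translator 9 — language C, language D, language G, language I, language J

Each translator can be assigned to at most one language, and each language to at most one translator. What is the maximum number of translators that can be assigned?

9

For example, pair translator 1-language C, translator 2-language H, translator 3-language A, translator 4-language D, translator 5-language G, translator 6-language B, translator 7-language F, translator 8-language J, translator 9-language I.
This saturates every translator, so 9 is the maximum.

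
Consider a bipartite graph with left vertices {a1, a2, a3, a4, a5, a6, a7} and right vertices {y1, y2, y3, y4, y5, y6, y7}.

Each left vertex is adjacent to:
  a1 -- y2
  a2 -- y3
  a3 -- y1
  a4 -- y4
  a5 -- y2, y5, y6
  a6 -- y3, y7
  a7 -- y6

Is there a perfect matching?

Yes

A valid assignment of size 7: a1→y2, a2→y3, a3→y1, a4→y4, a5→y5, a6→y7, a7→y6.
Every left vertex is matched, so this is a perfect matching.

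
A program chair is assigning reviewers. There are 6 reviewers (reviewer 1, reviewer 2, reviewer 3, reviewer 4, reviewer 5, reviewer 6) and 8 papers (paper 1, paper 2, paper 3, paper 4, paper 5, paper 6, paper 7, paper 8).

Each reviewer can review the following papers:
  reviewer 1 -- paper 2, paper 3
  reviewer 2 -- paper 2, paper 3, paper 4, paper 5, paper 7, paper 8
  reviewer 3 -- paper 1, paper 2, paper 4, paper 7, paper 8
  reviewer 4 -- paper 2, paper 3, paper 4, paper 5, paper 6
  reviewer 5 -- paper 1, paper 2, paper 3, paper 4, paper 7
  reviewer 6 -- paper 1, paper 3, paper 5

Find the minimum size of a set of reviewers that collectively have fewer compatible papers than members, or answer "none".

A matching saturating every reviewer exists, for instance reviewer 1→paper 3, reviewer 2→paper 5, reviewer 3→paper 4, reviewer 4→paper 6, reviewer 5→paper 2, reviewer 6→paper 1.
By Hall's marriage theorem, this means |N(S)| ≥ |S| for every subset S, so no violating subset exists.

none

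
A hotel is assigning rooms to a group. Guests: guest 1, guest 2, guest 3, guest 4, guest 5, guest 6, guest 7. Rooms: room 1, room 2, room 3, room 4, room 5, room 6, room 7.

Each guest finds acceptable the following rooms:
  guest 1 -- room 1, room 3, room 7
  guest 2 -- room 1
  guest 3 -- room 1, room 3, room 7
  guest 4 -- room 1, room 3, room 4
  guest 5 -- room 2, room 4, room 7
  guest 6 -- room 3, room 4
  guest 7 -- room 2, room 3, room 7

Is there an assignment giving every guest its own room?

The set {guest 1, guest 2, guest 3, guest 4, guest 5, guest 6, guest 7} has only 5 neighbours ({room 1, room 2, room 3, room 4, room 7}), so by Hall's theorem at most 5 of the 7 guests can be matched.
Hence no matching covers every guest.

No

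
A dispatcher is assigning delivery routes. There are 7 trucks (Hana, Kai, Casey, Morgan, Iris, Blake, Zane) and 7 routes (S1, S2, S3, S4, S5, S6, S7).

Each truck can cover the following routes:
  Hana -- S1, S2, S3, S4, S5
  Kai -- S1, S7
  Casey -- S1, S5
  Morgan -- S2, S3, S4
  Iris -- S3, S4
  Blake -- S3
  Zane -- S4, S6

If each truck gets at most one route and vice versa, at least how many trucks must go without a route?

One maximum matching: Hana→S1, Kai→S7, Casey→S5, Morgan→S2, Iris→S4, Blake→S3, Zane→S6.
This saturates every truck, so 7 is the maximum.
That matches 7 of the 7, leaving 0 unmatched; no matching can do better.

0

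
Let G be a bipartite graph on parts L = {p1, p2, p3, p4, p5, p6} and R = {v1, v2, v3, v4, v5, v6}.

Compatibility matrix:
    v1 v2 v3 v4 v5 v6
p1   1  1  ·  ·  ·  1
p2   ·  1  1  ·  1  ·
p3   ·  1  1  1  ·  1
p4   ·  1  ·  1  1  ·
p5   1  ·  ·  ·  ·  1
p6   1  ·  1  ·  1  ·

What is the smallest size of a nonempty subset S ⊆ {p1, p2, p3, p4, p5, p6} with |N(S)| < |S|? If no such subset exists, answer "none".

A matching saturating every left vertex exists, for instance p1→v2, p2→v3, p3→v4, p4→v5, p5→v6, p6→v1.
By Hall's marriage theorem, this means |N(S)| ≥ |S| for every subset S, so no violating subset exists.

none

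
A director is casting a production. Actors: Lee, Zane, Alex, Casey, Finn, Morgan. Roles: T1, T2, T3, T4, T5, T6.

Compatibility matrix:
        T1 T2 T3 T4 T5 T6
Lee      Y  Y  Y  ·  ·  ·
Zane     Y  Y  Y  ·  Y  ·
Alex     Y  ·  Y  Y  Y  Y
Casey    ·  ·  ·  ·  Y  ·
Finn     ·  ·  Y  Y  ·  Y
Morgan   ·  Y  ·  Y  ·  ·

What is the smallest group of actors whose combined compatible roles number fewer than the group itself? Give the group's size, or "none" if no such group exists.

A matching saturating every actor exists, for instance Lee→T3, Zane→T1, Alex→T4, Casey→T5, Finn→T6, Morgan→T2.
By Hall's marriage theorem, this means |N(S)| ≥ |S| for every subset S, so no violating subset exists.

none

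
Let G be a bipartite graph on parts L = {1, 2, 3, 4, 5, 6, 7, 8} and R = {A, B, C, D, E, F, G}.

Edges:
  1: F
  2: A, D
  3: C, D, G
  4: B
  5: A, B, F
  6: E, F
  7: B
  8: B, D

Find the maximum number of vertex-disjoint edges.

6

One maximum matching: 1–F, 2–D, 3–G, 4–B, 5–A, 6–E.
The set {1, 2, 4, 5, 7, 8} has only 4 neighbours ({A, B, D, F}), so by Hall's theorem at most 6 of the 8 left vertices can be matched.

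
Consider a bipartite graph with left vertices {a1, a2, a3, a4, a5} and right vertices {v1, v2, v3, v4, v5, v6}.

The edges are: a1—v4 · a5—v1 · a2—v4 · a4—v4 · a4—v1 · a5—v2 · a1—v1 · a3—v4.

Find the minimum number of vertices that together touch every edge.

3

The 3 edges a1–v1, a2–v4, a5–v2 form a matching, so any vertex cover needs at least 3 vertices (one per matched edge).
Conversely {a5, v1, v4} meets every edge and has exactly 3 vertices, so 3 is optimal.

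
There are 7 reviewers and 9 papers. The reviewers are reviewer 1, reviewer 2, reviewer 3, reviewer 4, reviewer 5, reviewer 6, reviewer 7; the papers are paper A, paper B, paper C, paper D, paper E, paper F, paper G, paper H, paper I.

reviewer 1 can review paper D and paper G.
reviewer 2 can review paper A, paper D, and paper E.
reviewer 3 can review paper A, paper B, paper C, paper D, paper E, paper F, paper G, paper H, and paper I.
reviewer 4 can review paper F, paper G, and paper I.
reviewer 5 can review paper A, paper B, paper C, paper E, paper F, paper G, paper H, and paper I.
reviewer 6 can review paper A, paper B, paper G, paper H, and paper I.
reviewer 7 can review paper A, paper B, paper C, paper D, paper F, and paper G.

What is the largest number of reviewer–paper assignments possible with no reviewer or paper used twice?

One maximum matching: reviewer 1-paper D, reviewer 2-paper A, reviewer 3-paper C, reviewer 4-paper F, reviewer 5-paper I, reviewer 6-paper G, reviewer 7-paper B.
All 7 reviewers are matched, so no larger matching exists.

7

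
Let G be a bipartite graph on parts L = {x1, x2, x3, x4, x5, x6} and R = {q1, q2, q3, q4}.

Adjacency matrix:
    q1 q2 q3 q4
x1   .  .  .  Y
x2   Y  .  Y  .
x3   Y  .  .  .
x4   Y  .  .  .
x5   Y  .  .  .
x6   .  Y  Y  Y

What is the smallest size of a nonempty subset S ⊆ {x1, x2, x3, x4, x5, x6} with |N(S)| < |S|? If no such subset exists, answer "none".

2

Take S = {x3, x4}. Its neighbourhood is {q1}, so |N(S)| = 1 < |S| = 2.
No single vertex violates Hall's condition since each has at least one neighbour, so 2 is the minimum.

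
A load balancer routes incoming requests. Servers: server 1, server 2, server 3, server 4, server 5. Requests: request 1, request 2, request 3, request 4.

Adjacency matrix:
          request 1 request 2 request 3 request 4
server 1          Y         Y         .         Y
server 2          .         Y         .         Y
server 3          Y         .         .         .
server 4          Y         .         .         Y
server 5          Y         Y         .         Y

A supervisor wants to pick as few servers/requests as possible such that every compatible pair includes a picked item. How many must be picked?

The 3 edges server 1–request 2, server 2–request 4, server 3–request 1 form a matching, so any vertex cover needs at least 3 vertices (one per matched edge).
Conversely {request 1, request 2, request 4} meets every edge and has exactly 3 vertices, so 3 is optimal.

3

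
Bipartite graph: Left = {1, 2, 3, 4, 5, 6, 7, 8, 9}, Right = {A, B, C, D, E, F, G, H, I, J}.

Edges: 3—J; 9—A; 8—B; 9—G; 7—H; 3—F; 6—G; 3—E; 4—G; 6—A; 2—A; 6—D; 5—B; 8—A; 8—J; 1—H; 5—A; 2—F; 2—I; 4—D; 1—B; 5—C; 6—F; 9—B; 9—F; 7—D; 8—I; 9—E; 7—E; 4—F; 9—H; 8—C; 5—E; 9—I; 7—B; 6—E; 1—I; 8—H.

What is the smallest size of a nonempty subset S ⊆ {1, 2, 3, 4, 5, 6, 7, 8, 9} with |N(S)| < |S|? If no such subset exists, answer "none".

A matching saturating every left vertex exists, for instance 1→H, 2→I, 3→E, 4→F, 5→B, 6→A, 7→D, 8→J, 9→G.
By Hall's marriage theorem, this means |N(S)| ≥ |S| for every subset S, so no violating subset exists.

none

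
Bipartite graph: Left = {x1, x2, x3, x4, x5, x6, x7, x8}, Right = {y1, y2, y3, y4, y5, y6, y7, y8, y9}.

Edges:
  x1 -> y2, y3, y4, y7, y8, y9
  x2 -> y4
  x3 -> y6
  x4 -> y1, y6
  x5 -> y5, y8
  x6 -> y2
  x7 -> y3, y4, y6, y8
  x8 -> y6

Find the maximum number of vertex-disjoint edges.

For example, pair x1–y7, x2–y4, x3–y6, x4–y1, x5–y8, x6–y2, x7–y3.
The set {x3, x8} has only 1 neighbour ({y6}), so by Hall's theorem at most 7 of the 8 left vertices can be matched.

7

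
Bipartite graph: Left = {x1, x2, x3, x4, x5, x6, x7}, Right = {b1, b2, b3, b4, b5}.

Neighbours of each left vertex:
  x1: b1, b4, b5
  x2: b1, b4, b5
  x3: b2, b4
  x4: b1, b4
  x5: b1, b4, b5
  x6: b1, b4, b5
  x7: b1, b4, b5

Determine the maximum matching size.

4

A valid assignment of size 4: x1–b5, x2–b1, x3–b2, x4–b4.
The set {x1, x2, x4, x5, x6, x7} has only 3 neighbours ({b1, b4, b5}), so by Hall's theorem at most 4 of the 7 left vertices can be matched.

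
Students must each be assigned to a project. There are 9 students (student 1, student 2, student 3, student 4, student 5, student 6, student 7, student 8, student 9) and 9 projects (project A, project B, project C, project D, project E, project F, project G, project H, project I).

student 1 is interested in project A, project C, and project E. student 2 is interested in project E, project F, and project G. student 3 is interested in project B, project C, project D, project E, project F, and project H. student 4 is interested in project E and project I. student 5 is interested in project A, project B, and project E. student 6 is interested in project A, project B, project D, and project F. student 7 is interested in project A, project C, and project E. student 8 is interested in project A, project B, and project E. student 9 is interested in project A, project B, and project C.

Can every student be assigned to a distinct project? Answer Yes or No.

The set {student 1, student 5, student 7, student 8, student 9} has only 4 neighbours ({project A, project B, project C, project E}), so by Hall's theorem at most 8 of the 9 students can be matched.
Hence no matching covers every student.

No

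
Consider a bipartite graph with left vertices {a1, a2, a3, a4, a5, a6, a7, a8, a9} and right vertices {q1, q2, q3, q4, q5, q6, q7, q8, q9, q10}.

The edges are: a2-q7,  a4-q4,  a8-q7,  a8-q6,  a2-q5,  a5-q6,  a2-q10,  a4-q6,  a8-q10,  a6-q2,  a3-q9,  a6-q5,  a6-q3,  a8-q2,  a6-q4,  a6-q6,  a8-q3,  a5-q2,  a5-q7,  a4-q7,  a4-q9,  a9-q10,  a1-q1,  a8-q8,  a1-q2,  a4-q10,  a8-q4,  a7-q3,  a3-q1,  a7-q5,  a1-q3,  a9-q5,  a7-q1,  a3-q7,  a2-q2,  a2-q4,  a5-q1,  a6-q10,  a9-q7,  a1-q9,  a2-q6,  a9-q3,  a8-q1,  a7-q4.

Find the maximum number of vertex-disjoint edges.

A valid assignment of size 9: a1-q3, a2-q2, a3-q1, a4-q9, a5-q6, a6-q10, a7-q5, a8-q4, a9-q7.
This saturates every left vertex, so 9 is the maximum.

9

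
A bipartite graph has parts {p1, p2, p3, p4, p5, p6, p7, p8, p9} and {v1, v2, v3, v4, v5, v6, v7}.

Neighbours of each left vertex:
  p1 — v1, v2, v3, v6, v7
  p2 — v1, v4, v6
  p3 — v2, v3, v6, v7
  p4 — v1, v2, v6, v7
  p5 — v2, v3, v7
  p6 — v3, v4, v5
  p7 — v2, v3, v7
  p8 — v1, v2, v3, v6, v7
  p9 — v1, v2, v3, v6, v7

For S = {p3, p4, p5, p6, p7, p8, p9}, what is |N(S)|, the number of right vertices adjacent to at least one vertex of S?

The union of neighbours of {p3, p4, p5, p6, p7, p8, p9} is {v1, v2, v3, v4, v5, v6, v7}, which has 7 elements.
Since |N(S)| = 7 ≥ |S| = 7, Hall's condition holds for this subset.

7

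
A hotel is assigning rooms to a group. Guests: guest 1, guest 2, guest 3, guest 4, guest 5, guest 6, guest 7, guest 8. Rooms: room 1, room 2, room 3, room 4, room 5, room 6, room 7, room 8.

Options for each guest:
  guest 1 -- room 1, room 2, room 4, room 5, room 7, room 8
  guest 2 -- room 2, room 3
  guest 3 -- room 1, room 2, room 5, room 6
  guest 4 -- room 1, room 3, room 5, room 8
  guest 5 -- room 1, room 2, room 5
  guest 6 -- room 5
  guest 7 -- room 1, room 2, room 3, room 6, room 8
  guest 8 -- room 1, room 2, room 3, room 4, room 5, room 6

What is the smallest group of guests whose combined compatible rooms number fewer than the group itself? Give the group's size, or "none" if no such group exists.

none

A matching saturating every guest exists, for instance guest 1→room 7, guest 2→room 2, guest 3→room 6, guest 4→room 3, guest 5→room 1, guest 6→room 5, guest 7→room 8, guest 8→room 4.
By Hall's marriage theorem, this means |N(S)| ≥ |S| for every subset S, so no violating subset exists.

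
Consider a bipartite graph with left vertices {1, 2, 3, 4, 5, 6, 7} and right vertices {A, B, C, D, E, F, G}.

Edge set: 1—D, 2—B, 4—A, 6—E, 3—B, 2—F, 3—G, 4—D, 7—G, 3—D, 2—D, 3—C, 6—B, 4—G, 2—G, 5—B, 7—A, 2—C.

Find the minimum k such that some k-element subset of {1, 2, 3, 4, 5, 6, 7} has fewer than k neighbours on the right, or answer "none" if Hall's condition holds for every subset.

none

A matching saturating every left vertex exists, for instance 1→D, 2→F, 3→C, 4→A, 5→B, 6→E, 7→G.
By Hall's marriage theorem, this means |N(S)| ≥ |S| for every subset S, so no violating subset exists.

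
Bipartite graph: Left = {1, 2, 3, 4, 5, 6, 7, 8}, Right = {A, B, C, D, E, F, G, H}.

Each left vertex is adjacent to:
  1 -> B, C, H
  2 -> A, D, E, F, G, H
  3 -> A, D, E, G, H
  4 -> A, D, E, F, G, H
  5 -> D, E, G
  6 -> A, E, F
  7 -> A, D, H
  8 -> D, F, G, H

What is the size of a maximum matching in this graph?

7

One maximum matching: 1–B, 2–G, 3–H, 4–A, 5–E, 6–F, 7–D.
The set {2, 3, 4, 5, 6, 7, 8} has only 6 neighbours ({A, D, E, F, G, H}), so by Hall's theorem at most 7 of the 8 left vertices can be matched.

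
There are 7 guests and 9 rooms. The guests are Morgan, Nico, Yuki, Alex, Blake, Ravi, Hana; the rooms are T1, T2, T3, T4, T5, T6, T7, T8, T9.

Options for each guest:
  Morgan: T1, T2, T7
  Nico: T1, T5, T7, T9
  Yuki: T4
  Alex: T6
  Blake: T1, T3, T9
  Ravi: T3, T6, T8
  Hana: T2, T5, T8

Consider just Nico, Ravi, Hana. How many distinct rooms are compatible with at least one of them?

8

The union of neighbours of {Nico, Ravi, Hana} is {T1, T2, T3, T5, T6, T7, T8, T9}, which has 8 elements.
Since |N(S)| = 8 ≥ |S| = 3, Hall's condition holds for this subset.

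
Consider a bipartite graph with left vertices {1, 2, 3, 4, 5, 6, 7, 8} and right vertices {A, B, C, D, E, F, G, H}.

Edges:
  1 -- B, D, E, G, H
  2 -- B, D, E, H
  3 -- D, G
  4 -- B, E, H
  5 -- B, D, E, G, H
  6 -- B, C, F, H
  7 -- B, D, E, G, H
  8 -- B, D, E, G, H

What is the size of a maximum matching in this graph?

6

A valid assignment of size 6: 1→E, 2→B, 3→D, 4→H, 5→G, 6→F.
The set {1, 2, 3, 4, 5, 7, 8} has only 5 neighbours ({B, D, E, G, H}), so by Hall's theorem at most 6 of the 8 left vertices can be matched.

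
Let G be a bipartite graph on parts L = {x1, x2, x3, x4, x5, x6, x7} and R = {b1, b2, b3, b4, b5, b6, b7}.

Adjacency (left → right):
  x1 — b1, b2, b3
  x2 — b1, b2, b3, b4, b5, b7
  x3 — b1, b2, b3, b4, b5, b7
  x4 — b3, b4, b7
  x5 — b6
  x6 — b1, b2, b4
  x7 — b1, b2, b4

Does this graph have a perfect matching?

Yes

One maximum matching: x1→b3, x2→b5, x3→b1, x4→b7, x5→b6, x6→b2, x7→b4.
Every left vertex is matched, so this is a perfect matching.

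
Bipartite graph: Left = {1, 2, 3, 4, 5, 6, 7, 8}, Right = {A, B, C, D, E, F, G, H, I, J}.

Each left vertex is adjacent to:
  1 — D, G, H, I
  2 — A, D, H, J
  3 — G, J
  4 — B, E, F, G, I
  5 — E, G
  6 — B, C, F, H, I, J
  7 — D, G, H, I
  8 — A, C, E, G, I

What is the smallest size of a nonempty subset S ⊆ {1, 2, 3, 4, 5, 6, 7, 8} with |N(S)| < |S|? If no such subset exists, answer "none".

none

A matching saturating every left vertex exists, for instance 1→I, 2→H, 3→J, 4→F, 5→E, 6→B, 7→D, 8→G.
By Hall's marriage theorem, this means |N(S)| ≥ |S| for every subset S, so no violating subset exists.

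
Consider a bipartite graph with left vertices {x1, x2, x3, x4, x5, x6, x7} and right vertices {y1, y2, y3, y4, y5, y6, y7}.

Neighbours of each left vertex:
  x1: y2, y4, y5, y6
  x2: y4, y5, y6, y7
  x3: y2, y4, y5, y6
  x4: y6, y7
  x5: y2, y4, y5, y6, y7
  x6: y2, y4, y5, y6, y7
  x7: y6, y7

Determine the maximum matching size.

For example, pair x1→y5, x2→y4, x3→y2, x4→y6, x5→y7.
The set {x1, x2, x3, x4, x5, x6, x7} has only 5 neighbours ({y2, y4, y5, y6, y7}), so by Hall's theorem at most 5 of the 7 left vertices can be matched.

5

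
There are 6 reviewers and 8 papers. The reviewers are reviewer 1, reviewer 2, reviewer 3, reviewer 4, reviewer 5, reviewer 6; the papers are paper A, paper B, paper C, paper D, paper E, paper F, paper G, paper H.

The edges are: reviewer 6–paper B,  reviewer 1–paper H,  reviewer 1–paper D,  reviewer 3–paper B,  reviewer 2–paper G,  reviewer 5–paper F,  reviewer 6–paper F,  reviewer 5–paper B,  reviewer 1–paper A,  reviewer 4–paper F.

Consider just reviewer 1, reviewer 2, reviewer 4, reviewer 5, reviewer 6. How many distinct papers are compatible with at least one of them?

6

The union of neighbours of {reviewer 1, reviewer 2, reviewer 4, reviewer 5, reviewer 6} is {paper A, paper B, paper D, paper F, paper G, paper H}, which has 6 elements.
Since |N(S)| = 6 ≥ |S| = 5, Hall's condition holds for this subset.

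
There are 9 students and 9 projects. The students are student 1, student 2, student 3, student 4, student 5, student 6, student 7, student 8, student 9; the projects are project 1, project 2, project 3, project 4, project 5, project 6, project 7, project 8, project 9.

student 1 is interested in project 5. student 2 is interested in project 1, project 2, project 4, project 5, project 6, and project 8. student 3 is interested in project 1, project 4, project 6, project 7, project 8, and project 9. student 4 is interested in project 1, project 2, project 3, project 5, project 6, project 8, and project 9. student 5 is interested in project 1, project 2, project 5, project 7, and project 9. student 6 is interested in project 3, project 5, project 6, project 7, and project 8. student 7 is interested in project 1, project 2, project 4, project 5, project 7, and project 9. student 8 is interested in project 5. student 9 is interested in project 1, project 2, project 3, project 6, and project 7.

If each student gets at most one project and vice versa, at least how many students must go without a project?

1

A valid assignment of size 8: student 1-project 5, student 2-project 2, student 3-project 4, student 4-project 9, student 5-project 1, student 6-project 6, student 7-project 7, student 9-project 3.
The set {student 1, student 8} has only 1 neighbour ({project 5}), so by Hall's theorem at most 8 of the 9 students can be matched.
That matches 8 of the 9, leaving 1 unmatched; no matching can do better.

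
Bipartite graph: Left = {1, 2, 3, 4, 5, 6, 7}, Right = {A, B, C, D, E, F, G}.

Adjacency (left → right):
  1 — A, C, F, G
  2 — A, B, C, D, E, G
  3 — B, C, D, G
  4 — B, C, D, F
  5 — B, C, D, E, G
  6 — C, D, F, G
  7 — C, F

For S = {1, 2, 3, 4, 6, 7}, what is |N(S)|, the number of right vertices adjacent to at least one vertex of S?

7

The union of neighbours of {1, 2, 3, 4, 6, 7} is {A, B, C, D, E, F, G}, which has 7 elements.
Since |N(S)| = 7 ≥ |S| = 6, Hall's condition holds for this subset.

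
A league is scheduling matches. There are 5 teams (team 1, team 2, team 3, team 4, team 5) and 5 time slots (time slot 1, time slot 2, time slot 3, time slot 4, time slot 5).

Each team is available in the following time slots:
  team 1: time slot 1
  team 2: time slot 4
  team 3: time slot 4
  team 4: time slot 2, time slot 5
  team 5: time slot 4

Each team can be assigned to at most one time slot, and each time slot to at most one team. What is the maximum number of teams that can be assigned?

3

A valid assignment of size 3: team 1–time slot 1, team 2–time slot 4, team 4–time slot 2.
The set {team 2, team 3, team 5} has only 1 neighbour ({time slot 4}), so by Hall's theorem at most 3 of the 5 teams can be matched.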